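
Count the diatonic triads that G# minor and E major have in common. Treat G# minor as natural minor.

Diatonic triads of G# minor (natural minor): G#m (i), A#dim (ii°), B (III), C#m (iv), D#m (v), E (VI), F# (VII).
Diatonic triads of E major: E (I), F#m (ii), G#m (iii), A (IV), B (V), C#m (vi), D#dim (vii°).
Matching root and quality in both lists: G#m, B, C#m, E.
That gives 4 common triads.

4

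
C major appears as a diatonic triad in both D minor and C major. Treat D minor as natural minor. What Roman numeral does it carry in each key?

The scale of D minor (natural minor) is D E F G A B♭ C; C is degree 7, and the triad built there (C-E-G) is major, so it is VII.
The scale of C major is C D E F G A B; C is degree 1, and the triad built there (C-E-G) is major, so it is I.

VII in D minor; I in C major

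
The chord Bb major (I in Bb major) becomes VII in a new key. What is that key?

The numeral VII denotes a major triad on scale degree 7. With Bb on degree 7, the tonic of the new key is C.
Degree 7 carries a major triad in natural-minor keys, so the destination is C minor.
Check: the diatonic triads of C minor (natural minor) are Cm (i), Ddim (ii°), Eb (III), Fm (iv), Gm (v), Ab (VI), Bb (VII) — Bb major is indeed VII.

C minor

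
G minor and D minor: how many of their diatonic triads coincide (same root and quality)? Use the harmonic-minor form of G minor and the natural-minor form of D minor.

Diatonic triads of G minor (harmonic minor): Gm (i), Adim (ii°), Bbaug (III+), Cm (iv), D (V), Eb (VI), F#dim (vii°).
Diatonic triads of D minor (natural minor): Dm (i), Edim (ii°), F (III), Gm (iv), Am (v), Bb (VI), C (VII).
Matching root and quality in both lists: Gm.
That gives 1 common triad.

1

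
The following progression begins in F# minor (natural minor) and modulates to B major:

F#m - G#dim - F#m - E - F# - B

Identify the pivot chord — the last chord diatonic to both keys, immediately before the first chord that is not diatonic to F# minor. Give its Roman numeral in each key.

Chords diatonic to F# minor: F#m, G#dim, A, Bm, C#m, D, E.
Reading the progression, the first chord not in that set is F#, so the modulation leaves F# minor there.
The chord immediately before F# is E, which is diatonic to both keys: VII in F# minor and IV in B major.

E — VII in F# minor, IV in B major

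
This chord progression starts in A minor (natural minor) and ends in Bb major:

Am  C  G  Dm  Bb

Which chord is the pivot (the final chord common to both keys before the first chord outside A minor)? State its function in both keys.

Dm — iv in A minor, iii in Bb major

Chords diatonic to A minor: Am, Bdim, C, Dm, Em, F, G.
Reading the progression, the first chord not in that set is Bb, so the modulation leaves A minor there.
The chord immediately before Bb is Dm, which is diatonic to both keys: iv in A minor and iii in Bb major.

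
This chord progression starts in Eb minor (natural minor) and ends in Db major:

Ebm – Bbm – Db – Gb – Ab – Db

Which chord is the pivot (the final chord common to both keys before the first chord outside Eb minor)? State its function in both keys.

Chords diatonic to Eb minor: Ebm, Fdim, Gb, Abm, Bbm, Cb, Db.
Reading the progression, the first chord not in that set is Ab, so the modulation leaves Eb minor there.
The chord immediately before Ab is Gb, which is diatonic to both keys: III in Eb minor and IV in Db major.

Gb — III in Eb minor, IV in Db major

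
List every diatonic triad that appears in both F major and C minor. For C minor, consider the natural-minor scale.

Gm, Bb

Triads in F major: F major (I), G minor (ii), A minor (iii), Bb major (IV), C major (V), D minor (vi), E diminished (vii°).
Triads in C minor (natural minor): C minor (i), D diminished (ii°), Eb major (III), F minor (iv), G minor (v), Ab major (VI), Bb major (VII).
Shared triads with their functions: G minor (ii in F major, v in C minor); Bb major (IV in F major, VII in C minor).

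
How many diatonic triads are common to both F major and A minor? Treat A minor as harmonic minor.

Diatonic triads of F major: F major (I), G minor (ii), A minor (iii), Bb major (IV), C major (V), D minor (vi), E diminished (vii°).
Diatonic triads of A minor (harmonic minor): A minor (i), B diminished (ii°), C augmented (III+), D minor (iv), E major (V), F major (VI), G# diminished (vii°).
Matching root and quality in both lists: F major, A minor, D minor.
That gives 3 common triads.

3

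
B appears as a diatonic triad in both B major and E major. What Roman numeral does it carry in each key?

I in B major; V in E major

The scale of B major is B C♯ D♯ E F♯ G♯ A♯; B is degree 1, and the triad built there (B-D♯-F♯) is major, so it is I.
The scale of E major is E F♯ G♯ A B C♯ D♯; B is degree 5, and the triad built there (B-D♯-F♯) is major, so it is V.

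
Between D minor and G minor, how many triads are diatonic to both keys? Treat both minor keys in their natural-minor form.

Diatonic triads of D minor (natural minor): Dm (i), Edim (ii°), F (III), Gm (iv), Am (v), Bb (VI), C (VII).
Diatonic triads of G minor (natural minor): Gm (i), Adim (ii°), Bb (III), Cm (iv), Dm (v), Eb (VI), F (VII).
Matching root and quality in both lists: Dm, F, Gm, Bb.
That gives 4 common triads.

4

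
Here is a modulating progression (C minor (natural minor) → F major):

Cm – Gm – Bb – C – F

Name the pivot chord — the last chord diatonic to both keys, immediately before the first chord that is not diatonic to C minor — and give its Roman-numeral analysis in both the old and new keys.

Chords diatonic to C minor: Cm, Ddim, Eb, Fm, Gm, Ab, Bb.
Reading the progression, the first chord not in that set is C, so the modulation leaves C minor there.
The chord immediately before C is Bb, which is diatonic to both keys: VII in C minor and IV in F major.

Bb — VII in C minor, IV in F major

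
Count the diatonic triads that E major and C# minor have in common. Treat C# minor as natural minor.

7

Diatonic triads of E major: E major (I), F# minor (ii), G# minor (iii), A major (IV), B major (V), C# minor (vi), D# diminished (vii°).
Diatonic triads of C# minor (natural minor): C# minor (i), D# diminished (ii°), E major (III), F# minor (iv), G# minor (v), A major (VI), B major (VII).
Matching root and quality in both lists: E major, F# minor, G# minor, A major, B major, C# minor, D# diminished.
That gives 7 common triads.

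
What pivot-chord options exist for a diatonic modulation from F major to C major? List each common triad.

Triads in F major: F (I), Gm (ii), Am (iii), Bb (IV), C (V), Dm (vi), Edim (vii°).
Triads in C major: C (I), Dm (ii), Em (iii), F (IV), G (V), Am (vi), Bdim (vii°).
Shared triads with their functions: F (I in F major, IV in C major); Am (iii in F major, vi in C major); C (V in F major, I in C major); Dm (vi in F major, ii in C major).

F, Am, C, Dm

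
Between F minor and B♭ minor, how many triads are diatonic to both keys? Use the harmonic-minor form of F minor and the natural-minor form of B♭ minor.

3

Diatonic triads of F minor (harmonic minor): Fm (i), Gdim (ii°), A♭aug (III+), B♭m (iv), C (V), D♭ (VI), Edim (vii°).
Diatonic triads of B♭ minor (natural minor): B♭m (i), Cdim (ii°), D♭ (III), E♭m (iv), Fm (v), G♭ (VI), A♭ (VII).
Matching root and quality in both lists: Fm, B♭m, D♭.
That gives 3 common triads.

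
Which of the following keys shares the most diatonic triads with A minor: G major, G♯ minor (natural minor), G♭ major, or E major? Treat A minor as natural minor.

Triads of A minor (natural minor): Am (i), Bdim (ii°), C (III), Dm (iv), Em (v), F (VI), G (VII).
G major shares 4: Am, C, Em, G.
G♯ minor (natural minor) shares 0: none.
G♭ major shares 0: none.
E major shares 0: none.
The most common triads (4) are shared with G major.

G major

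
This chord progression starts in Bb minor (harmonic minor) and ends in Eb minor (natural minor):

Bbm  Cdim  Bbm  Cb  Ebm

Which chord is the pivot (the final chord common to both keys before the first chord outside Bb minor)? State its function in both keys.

Chords diatonic to Bb minor: Bbm, Cdim, Dbaug, Ebm, F, Gb, Adim.
Reading the progression, the first chord not in that set is Cb, so the modulation leaves Bb minor there.
The chord immediately before Cb is Bbm, which is diatonic to both keys: i in Bb minor and v in Eb minor.

Bbm — i in Bb minor, v in Eb minor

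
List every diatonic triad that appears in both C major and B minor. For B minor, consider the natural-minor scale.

Em, G

Triads in C major: C (I), Dm (ii), Em (iii), F (IV), G (V), Am (vi), Bdim (vii°).
Triads in B minor (natural minor): Bm (i), C♯dim (ii°), D (III), Em (iv), F♯m (v), G (VI), A (VII).
Shared triads with their functions: Em (iii in C major, iv in B minor); G (V in C major, VI in B minor).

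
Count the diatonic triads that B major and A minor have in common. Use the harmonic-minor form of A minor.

Diatonic triads of B major: B (I), C♯m (ii), D♯m (iii), E (IV), F♯ (V), G♯m (vi), A♯dim (vii°).
Diatonic triads of A minor (harmonic minor): Am (i), Bdim (ii°), Caug (III+), Dm (iv), E (V), F (VI), G♯dim (vii°).
Matching root and quality in both lists: E.
That gives 1 common triad.

1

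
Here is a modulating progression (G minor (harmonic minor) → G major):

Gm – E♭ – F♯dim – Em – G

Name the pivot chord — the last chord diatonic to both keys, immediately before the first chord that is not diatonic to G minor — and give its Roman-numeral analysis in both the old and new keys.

F♯dim — vii° in G minor, vii° in G major

Chords diatonic to G minor: Gm, Adim, B♭aug, Cm, D, E♭, F♯dim.
Reading the progression, the first chord not in that set is Em, so the modulation leaves G minor there.
The chord immediately before Em is F♯dim, which is diatonic to both keys: vii° in G minor and vii° in G major.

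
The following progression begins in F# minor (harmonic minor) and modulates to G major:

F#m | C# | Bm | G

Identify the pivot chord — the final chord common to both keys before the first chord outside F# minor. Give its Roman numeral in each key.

Chords diatonic to F# minor: F#m, G#dim, Aaug, Bm, C#, D, E#dim.
Reading the progression, the first chord not in that set is G, so the modulation leaves F# minor there.
The chord immediately before G is Bm, which is diatonic to both keys: iv in F# minor and iii in G major.

Bm — iv in F# minor, iii in G major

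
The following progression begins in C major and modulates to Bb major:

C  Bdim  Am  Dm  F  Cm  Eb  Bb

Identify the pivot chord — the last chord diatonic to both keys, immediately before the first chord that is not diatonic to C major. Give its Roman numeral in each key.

F — IV in C major, V in Bb major

Chords diatonic to C major: C, Dm, Em, F, G, Am, Bdim.
Reading the progression, the first chord not in that set is Cm, so the modulation leaves C major there.
The chord immediately before Cm is F, which is diatonic to both keys: IV in C major and V in Bb major.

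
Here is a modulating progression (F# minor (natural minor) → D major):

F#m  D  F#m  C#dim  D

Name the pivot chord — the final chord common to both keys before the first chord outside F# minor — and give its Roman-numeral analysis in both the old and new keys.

Chords diatonic to F# minor: F#m, G#dim, A, Bm, C#m, D, E.
Reading the progression, the first chord not in that set is C#dim, so the modulation leaves F# minor there.
The chord immediately before C#dim is F#m, which is diatonic to both keys: i in F# minor and iii in D major.

F#m — i in F# minor, iii in D major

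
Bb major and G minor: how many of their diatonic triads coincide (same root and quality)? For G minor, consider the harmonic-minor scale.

Diatonic triads of Bb major: Bb major (I), C minor (ii), D minor (iii), Eb major (IV), F major (V), G minor (vi), A diminished (vii°).
Diatonic triads of G minor (harmonic minor): G minor (i), A diminished (ii°), Bb augmented (III+), C minor (iv), D major (V), Eb major (VI), F# diminished (vii°).
Matching root and quality in both lists: C minor, Eb major, G minor, A diminished.
That gives 4 common triads.

4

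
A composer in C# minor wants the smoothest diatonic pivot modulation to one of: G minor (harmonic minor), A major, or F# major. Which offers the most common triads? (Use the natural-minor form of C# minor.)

A major

Triads of C# minor (natural minor): C#m (i), D#dim (ii°), E (III), F#m (iv), G#m (v), A (VI), B (VII).
G minor (harmonic minor) shares 0: none.
A major shares 4: C#m, E, F#m, A.
F# major shares 2: G#m, B.
The most common triads (4) are shared with A major.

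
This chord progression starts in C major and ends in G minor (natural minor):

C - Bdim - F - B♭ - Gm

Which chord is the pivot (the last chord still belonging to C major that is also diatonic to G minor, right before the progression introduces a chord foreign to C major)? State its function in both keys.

Chords diatonic to C major: C, Dm, Em, F, G, Am, Bdim.
Reading the progression, the first chord not in that set is B♭, so the modulation leaves C major there.
The chord immediately before B♭ is F, which is diatonic to both keys: IV in C major and VII in G minor.

F — IV in C major, VII in G minor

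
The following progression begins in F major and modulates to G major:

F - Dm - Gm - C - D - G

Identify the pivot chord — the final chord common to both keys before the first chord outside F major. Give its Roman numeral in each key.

Chords diatonic to F major: F, Gm, Am, Bb, C, Dm, Edim.
Reading the progression, the first chord not in that set is D, so the modulation leaves F major there.
The chord immediately before D is C, which is diatonic to both keys: V in F major and IV in G major.

C — V in F major, IV in G major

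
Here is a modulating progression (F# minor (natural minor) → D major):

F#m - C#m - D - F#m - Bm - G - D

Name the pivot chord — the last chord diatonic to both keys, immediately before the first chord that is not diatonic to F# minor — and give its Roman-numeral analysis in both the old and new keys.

Chords diatonic to F# minor: F#m, G#dim, A, Bm, C#m, D, E.
Reading the progression, the first chord not in that set is G, so the modulation leaves F# minor there.
The chord immediately before G is Bm, which is diatonic to both keys: iv in F# minor and vi in D major.

Bm — iv in F# minor, vi in D major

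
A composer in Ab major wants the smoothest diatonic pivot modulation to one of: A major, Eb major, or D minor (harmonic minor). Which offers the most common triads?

Eb major

Triads of Ab major: Ab (I), Bbm (ii), Cm (iii), Db (IV), Eb (V), Fm (vi), Gdim (vii°).
A major shares 0: none.
Eb major shares 4: Ab, Cm, Eb, Fm.
D minor (harmonic minor) shares 0: none.
The most common triads (4) are shared with Eb major.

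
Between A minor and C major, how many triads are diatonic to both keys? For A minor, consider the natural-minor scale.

7

Diatonic triads of A minor (natural minor): A minor (i), B diminished (ii°), C major (III), D minor (iv), E minor (v), F major (VI), G major (VII).
Diatonic triads of C major: C major (I), D minor (ii), E minor (iii), F major (IV), G major (V), A minor (vi), B diminished (vii°).
Matching root and quality in both lists: A minor, B diminished, C major, D minor, E minor, F major, G major.
That gives 7 common triads.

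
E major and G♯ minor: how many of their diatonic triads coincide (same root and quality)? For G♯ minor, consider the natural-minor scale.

Diatonic triads of E major: E (I), F♯m (ii), G♯m (iii), A (IV), B (V), C♯m (vi), D♯dim (vii°).
Diatonic triads of G♯ minor (natural minor): G♯m (i), A♯dim (ii°), B (III), C♯m (iv), D♯m (v), E (VI), F♯ (VII).
Matching root and quality in both lists: E, G♯m, B, C♯m.
That gives 4 common triads.

4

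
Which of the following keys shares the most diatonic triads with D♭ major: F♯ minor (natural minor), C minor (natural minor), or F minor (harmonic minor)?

Triads of D♭ major: D♭ major (I), E♭ minor (ii), F minor (iii), G♭ major (IV), A♭ major (V), B♭ minor (vi), C diminished (vii°).
F♯ minor (natural minor) shares 0: none.
C minor (natural minor) shares 2: Fm, A♭.
F minor (harmonic minor) shares 3: D♭, Fm, B♭m.
The most common triads (3) are shared with F minor.

F minor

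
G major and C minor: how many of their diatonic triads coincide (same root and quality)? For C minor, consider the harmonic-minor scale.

Diatonic triads of G major: G major (I), A minor (ii), B minor (iii), C major (IV), D major (V), E minor (vi), F# diminished (vii°).
Diatonic triads of C minor (harmonic minor): C minor (i), D diminished (ii°), Eb augmented (III+), F minor (iv), G major (V), Ab major (VI), B diminished (vii°).
Matching root and quality in both lists: G major.
That gives 1 common triad.

1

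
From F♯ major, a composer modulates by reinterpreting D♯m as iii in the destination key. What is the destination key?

The numeral iii denotes a minor triad on scale degree 3. With D♯ on degree 3, the tonic of the new key is B.
Degree 3 carries a minor triad in major keys, so the destination is B major.
Check: the diatonic triads of B major are B (I), C♯m (ii), D♯m (iii), E (IV), F♯ (V), G♯m (vi), A♯dim (vii°) — D♯m is indeed iii.

B major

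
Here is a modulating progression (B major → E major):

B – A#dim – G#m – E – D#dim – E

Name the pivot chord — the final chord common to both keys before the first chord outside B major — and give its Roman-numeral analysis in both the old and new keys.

Chords diatonic to B major: B, C#m, D#m, E, F#, G#m, A#dim.
Reading the progression, the first chord not in that set is D#dim, so the modulation leaves B major there.
The chord immediately before D#dim is E, which is diatonic to both keys: IV in B major and I in E major.

E — IV in B major, I in E major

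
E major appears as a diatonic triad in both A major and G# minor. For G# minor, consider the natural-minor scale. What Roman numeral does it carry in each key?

V in A major; VI in G# minor

The scale of A major is A B C# D E F# G#; E is degree 5, and the triad built there (E-G#-B) is major, so it is V.
The scale of G# minor (natural minor) is G# A# B C# D# E F#; E is degree 6, and the triad built there (E-G#-B) is major, so it is VI.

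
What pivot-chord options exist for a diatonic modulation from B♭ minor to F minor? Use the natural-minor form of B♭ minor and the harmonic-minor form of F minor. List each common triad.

Triads in B♭ minor (natural minor): B♭m (i), Cdim (ii°), D♭ (III), E♭m (iv), Fm (v), G♭ (VI), A♭ (VII).
Triads in F minor (harmonic minor): Fm (i), Gdim (ii°), A♭aug (III+), B♭m (iv), C (V), D♭ (VI), Edim (vii°).
Shared triads with their functions: B♭m (i in B♭ minor, iv in F minor); D♭ (III in B♭ minor, VI in F minor); Fm (v in B♭ minor, i in F minor).

B♭m, D♭, Fm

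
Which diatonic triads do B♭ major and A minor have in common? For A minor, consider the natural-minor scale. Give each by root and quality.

Triads in B♭ major: B♭ major (I), C minor (ii), D minor (iii), E♭ major (IV), F major (V), G minor (vi), A diminished (vii°).
Triads in A minor (natural minor): A minor (i), B diminished (ii°), C major (III), D minor (iv), E minor (v), F major (VI), G major (VII).
Shared triads with their functions: D minor (iii in B♭ major, iv in A minor); F major (V in B♭ major, VI in A minor).

Dm, F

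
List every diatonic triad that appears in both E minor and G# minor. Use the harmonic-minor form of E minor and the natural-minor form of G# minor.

B

Triads in E minor (harmonic minor): Em (i), F#dim (ii°), Gaug (III+), Am (iv), B (V), C (VI), D#dim (vii°).
Triads in G# minor (natural minor): G#m (i), A#dim (ii°), B (III), C#m (iv), D#m (v), E (VI), F# (VII).
Shared triads with their functions: B (V in E minor, III in G# minor).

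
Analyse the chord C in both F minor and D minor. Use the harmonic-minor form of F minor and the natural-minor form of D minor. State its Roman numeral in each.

The scale of F minor (harmonic minor) is F G Ab Bb C Db E; C is degree 5, and the triad built there (C-E-G) is major, so it is V.
The scale of D minor (natural minor) is D E F G A Bb C; C is degree 7, and the triad built there (C-E-G) is major, so it is VII.

V in F minor; VII in D minor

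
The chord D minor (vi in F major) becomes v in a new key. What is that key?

G minor

The numeral v denotes a minor triad on scale degree 5. With D on degree 5, the tonic of the new key is G.
Degree 5 carries a minor triad in natural-minor keys, so the destination is G minor.
Check: the diatonic triads of G minor (natural minor) are Gm (i), Adim (ii°), Bb (III), Cm (iv), Dm (v), Eb (VI), F (VII) — D minor is indeed v.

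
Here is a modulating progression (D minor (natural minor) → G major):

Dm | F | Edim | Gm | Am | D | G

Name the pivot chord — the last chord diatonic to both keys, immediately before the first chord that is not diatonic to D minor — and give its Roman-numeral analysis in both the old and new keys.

Am — v in D minor, ii in G major

Chords diatonic to D minor: Dm, Edim, F, Gm, Am, Bb, C.
Reading the progression, the first chord not in that set is D, so the modulation leaves D minor there.
The chord immediately before D is Am, which is diatonic to both keys: v in D minor and ii in G major.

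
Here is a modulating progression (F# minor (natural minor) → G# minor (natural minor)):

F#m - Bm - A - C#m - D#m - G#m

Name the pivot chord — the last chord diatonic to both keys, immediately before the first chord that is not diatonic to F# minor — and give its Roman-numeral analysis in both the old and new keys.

Chords diatonic to F# minor: F#m, G#dim, A, Bm, C#m, D, E.
Reading the progression, the first chord not in that set is D#m, so the modulation leaves F# minor there.
The chord immediately before D#m is C#m, which is diatonic to both keys: v in F# minor and iv in G# minor.

C#m — v in F# minor, iv in G# minor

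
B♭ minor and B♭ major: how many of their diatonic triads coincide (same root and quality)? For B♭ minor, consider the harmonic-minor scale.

Diatonic triads of B♭ minor (harmonic minor): B♭m (i), Cdim (ii°), D♭aug (III+), E♭m (iv), F (V), G♭ (VI), Adim (vii°).
Diatonic triads of B♭ major: B♭ (I), Cm (ii), Dm (iii), E♭ (IV), F (V), Gm (vi), Adim (vii°).
Matching root and quality in both lists: F, Adim.
That gives 2 common triads.

2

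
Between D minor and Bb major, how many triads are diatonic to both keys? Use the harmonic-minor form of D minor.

3

Diatonic triads of D minor (harmonic minor): Dm (i), Edim (ii°), Faug (III+), Gm (iv), A (V), Bb (VI), C#dim (vii°).
Diatonic triads of Bb major: Bb (I), Cm (ii), Dm (iii), Eb (IV), F (V), Gm (vi), Adim (vii°).
Matching root and quality in both lists: Dm, Gm, Bb.
That gives 3 common triads.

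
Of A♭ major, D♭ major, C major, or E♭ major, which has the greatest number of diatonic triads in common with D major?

C major

Triads of D major: D major (I), E minor (ii), F♯ minor (iii), G major (IV), A major (V), B minor (vi), C♯ diminished (vii°).
A♭ major shares 0: none.
D♭ major shares 0: none.
C major shares 2: Em, G.
E♭ major shares 0: none.
The most common triads (2) are shared with C major.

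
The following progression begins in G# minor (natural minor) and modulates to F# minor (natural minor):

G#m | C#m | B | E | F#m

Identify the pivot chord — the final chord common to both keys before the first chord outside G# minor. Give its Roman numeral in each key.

Chords diatonic to G# minor: G#m, A#dim, B, C#m, D#m, E, F#.
Reading the progression, the first chord not in that set is F#m, so the modulation leaves G# minor there.
The chord immediately before F#m is E, which is diatonic to both keys: VI in G# minor and VII in F# minor.

E — VI in G# minor, VII in F# minor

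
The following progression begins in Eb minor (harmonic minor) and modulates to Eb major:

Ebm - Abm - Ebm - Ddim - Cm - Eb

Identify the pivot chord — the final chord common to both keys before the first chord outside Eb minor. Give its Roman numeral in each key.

Chords diatonic to Eb minor: Ebm, Fdim, Gbaug, Abm, Bb, Cb, Ddim.
Reading the progression, the first chord not in that set is Cm, so the modulation leaves Eb minor there.
The chord immediately before Cm is Ddim, which is diatonic to both keys: vii° in Eb minor and vii° in Eb major.

Ddim — vii° in Eb minor, vii° in Eb major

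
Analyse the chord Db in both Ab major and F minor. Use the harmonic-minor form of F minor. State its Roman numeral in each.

IV in Ab major; VI in F minor

The scale of Ab major is Ab Bb C Db Eb F G; Db is degree 4, and the triad built there (Db-F-Ab) is major, so it is IV.
The scale of F minor (harmonic minor) is F G Ab Bb C Db E; Db is degree 6, and the triad built there (Db-F-Ab) is major, so it is VI.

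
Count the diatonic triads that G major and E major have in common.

0

Diatonic triads of G major: G major (I), A minor (ii), B minor (iii), C major (IV), D major (V), E minor (vi), F♯ diminished (vii°).
Diatonic triads of E major: E major (I), F♯ minor (ii), G♯ minor (iii), A major (IV), B major (V), C♯ minor (vi), D♯ diminished (vii°).
No triad has the same root and quality in both keys.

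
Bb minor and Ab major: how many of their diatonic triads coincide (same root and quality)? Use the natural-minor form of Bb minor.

Diatonic triads of Bb minor (natural minor): Bb minor (i), C diminished (ii°), Db major (III), Eb minor (iv), F minor (v), Gb major (VI), Ab major (VII).
Diatonic triads of Ab major: Ab major (I), Bb minor (ii), C minor (iii), Db major (IV), Eb major (V), F minor (vi), G diminished (vii°).
Matching root and quality in both lists: Bb minor, Db major, F minor, Ab major.
That gives 4 common triads.

4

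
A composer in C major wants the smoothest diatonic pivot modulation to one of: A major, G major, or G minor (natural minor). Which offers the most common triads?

Triads of C major: C major (I), D minor (ii), E minor (iii), F major (IV), G major (V), A minor (vi), B diminished (vii°).
A major shares 0: none.
G major shares 4: C, Em, G, Am.
G minor (natural minor) shares 2: Dm, F.
The most common triads (4) are shared with G major.

G major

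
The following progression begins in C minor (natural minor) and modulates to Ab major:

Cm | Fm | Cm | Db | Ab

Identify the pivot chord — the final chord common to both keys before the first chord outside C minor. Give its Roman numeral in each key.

Cm — i in C minor, iii in Ab major

Chords diatonic to C minor: Cm, Ddim, Eb, Fm, Gm, Ab, Bb.
Reading the progression, the first chord not in that set is Db, so the modulation leaves C minor there.
The chord immediately before Db is Cm, which is diatonic to both keys: i in C minor and iii in Ab major.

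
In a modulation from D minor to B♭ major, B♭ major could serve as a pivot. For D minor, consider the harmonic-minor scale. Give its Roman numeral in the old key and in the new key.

VI in D minor; I in B♭ major

The scale of D minor (harmonic minor) is D E F G A B♭ C♯; B♭ is degree 6, and the triad built there (B♭-D-F) is major, so it is VI.
The scale of B♭ major is B♭ C D E♭ F G A; B♭ is degree 1, and the triad built there (B♭-D-F) is major, so it is I.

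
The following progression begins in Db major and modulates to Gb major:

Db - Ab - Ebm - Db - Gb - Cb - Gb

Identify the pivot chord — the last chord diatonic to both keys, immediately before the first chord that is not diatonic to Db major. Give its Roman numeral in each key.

Gb — IV in Db major, I in Gb major

Chords diatonic to Db major: Db, Ebm, Fm, Gb, Ab, Bbm, Cdim.
Reading the progression, the first chord not in that set is Cb, so the modulation leaves Db major there.
The chord immediately before Cb is Gb, which is diatonic to both keys: IV in Db major and I in Gb major.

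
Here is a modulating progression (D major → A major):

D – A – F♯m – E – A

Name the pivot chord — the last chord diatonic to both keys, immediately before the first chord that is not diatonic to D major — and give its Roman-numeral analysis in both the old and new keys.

Chords diatonic to D major: D, Em, F♯m, G, A, Bm, C♯dim.
Reading the progression, the first chord not in that set is E, so the modulation leaves D major there.
The chord immediately before E is F♯m, which is diatonic to both keys: iii in D major and vi in A major.

F♯m — iii in D major, vi in A major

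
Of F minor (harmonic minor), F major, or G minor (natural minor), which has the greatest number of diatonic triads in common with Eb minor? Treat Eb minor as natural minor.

Triads of Eb minor (natural minor): Ebm (i), Fdim (ii°), Gb (III), Abm (iv), Bbm (v), Cb (VI), Db (VII).
F minor (harmonic minor) shares 2: Bbm, Db.
F major shares 0: none.
G minor (natural minor) shares 0: none.
The most common triads (2) are shared with F minor.

F minor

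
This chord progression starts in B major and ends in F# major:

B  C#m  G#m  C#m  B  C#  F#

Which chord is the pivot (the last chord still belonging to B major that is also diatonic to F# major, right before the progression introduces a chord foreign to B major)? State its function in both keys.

Chords diatonic to B major: B, C#m, D#m, E, F#, G#m, A#dim.
Reading the progression, the first chord not in that set is C#, so the modulation leaves B major there.
The chord immediately before C# is B, which is diatonic to both keys: I in B major and IV in F# major.

B — I in B major, IV in F# major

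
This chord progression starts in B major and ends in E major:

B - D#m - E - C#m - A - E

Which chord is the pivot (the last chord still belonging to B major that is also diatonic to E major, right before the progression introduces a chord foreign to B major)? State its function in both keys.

C#m — ii in B major, vi in E major

Chords diatonic to B major: B, C#m, D#m, E, F#, G#m, A#dim.
Reading the progression, the first chord not in that set is A, so the modulation leaves B major there.
The chord immediately before A is C#m, which is diatonic to both keys: ii in B major and vi in E major.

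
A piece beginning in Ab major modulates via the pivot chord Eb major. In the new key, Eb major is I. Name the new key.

The numeral I denotes a major triad on scale degree 1. With Eb on degree 1, the tonic of the new key is Eb.
Degree 1 carries a major triad in major keys, so the destination is Eb major.
Check: the diatonic triads of Eb major are Eb (I), Fm (ii), Gm (iii), Ab (IV), Bb (V), Cm (vi), Ddim (vii°) — Eb major is indeed I.

Eb major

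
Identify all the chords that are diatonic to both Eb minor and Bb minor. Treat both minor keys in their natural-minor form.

Triads in Eb minor (natural minor): Ebm (i), Fdim (ii°), Gb (III), Abm (iv), Bbm (v), Cb (VI), Db (VII).
Triads in Bb minor (natural minor): Bbm (i), Cdim (ii°), Db (III), Ebm (iv), Fm (v), Gb (VI), Ab (VII).
Shared triads with their functions: Ebm (i in Eb minor, iv in Bb minor); Gb (III in Eb minor, VI in Bb minor); Bbm (v in Eb minor, i in Bb minor); Db (VII in Eb minor, III in Bb minor).

Ebm, Gb, Bbm, Db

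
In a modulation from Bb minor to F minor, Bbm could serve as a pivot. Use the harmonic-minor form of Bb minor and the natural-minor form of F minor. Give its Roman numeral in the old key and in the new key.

i in Bb minor; iv in F minor

The scale of Bb minor (harmonic minor) is Bb C Db Eb F Gb A; Bb is degree 1, and the triad built there (Bb-Db-F) is minor, so it is i.
The scale of F minor (natural minor) is F G Ab Bb C Db Eb; Bb is degree 4, and the triad built there (Bb-Db-F) is minor, so it is iv.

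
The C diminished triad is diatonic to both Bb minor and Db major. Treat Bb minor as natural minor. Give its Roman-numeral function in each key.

ii° in Bb minor; vii° in Db major

The scale of Bb minor (natural minor) is Bb C Db Eb F Gb Ab; C is degree 2, and the triad built there (C-Eb-Gb) is diminished, so it is ii°.
The scale of Db major is Db Eb F Gb Ab Bb C; C is degree 7, and the triad built there (C-Eb-Gb) is diminished, so it is vii°.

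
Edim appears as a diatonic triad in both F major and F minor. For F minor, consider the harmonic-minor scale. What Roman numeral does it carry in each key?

vii° in F major; vii° in F minor

The scale of F major is F G A B♭ C D E; E is degree 7, and the triad built there (E-G-B♭) is diminished, so it is vii°.
The scale of F minor (harmonic minor) is F G A♭ B♭ C D♭ E; E is degree 7, and the triad built there (E-G-B♭) is diminished, so it is vii°.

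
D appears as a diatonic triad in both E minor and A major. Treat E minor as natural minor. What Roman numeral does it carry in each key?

VII in E minor; IV in A major

The scale of E minor (natural minor) is E F# G A B C D; D is degree 7, and the triad built there (D-F#-A) is major, so it is VII.
The scale of A major is A B C# D E F# G#; D is degree 4, and the triad built there (D-F#-A) is major, so it is IV.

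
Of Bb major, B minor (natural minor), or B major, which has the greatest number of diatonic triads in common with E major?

B major

Triads of E major: E (I), F#m (ii), G#m (iii), A (IV), B (V), C#m (vi), D#dim (vii°).
Bb major shares 0: none.
B minor (natural minor) shares 2: F#m, A.
B major shares 4: E, G#m, B, C#m.
The most common triads (4) are shared with B major.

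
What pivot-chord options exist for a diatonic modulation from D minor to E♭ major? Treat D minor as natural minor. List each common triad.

Gm, B♭

Triads in D minor (natural minor): Dm (i), Edim (ii°), F (III), Gm (iv), Am (v), B♭ (VI), C (VII).
Triads in E♭ major: E♭ (I), Fm (ii), Gm (iii), A♭ (IV), B♭ (V), Cm (vi), Ddim (vii°).
Shared triads with their functions: Gm (iv in D minor, iii in E♭ major); B♭ (VI in D minor, V in E♭ major).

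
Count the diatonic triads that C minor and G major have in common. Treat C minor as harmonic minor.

Diatonic triads of C minor (harmonic minor): C minor (i), D diminished (ii°), Eb augmented (III+), F minor (iv), G major (V), Ab major (VI), B diminished (vii°).
Diatonic triads of G major: G major (I), A minor (ii), B minor (iii), C major (IV), D major (V), E minor (vi), F# diminished (vii°).
Matching root and quality in both lists: G major.
That gives 1 common triad.

1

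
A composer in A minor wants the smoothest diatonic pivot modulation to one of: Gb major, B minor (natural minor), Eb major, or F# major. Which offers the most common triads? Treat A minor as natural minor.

Triads of A minor (natural minor): A minor (i), B diminished (ii°), C major (III), D minor (iv), E minor (v), F major (VI), G major (VII).
Gb major shares 0: none.
B minor (natural minor) shares 2: Em, G.
Eb major shares 0: none.
F# major shares 0: none.
The most common triads (2) are shared with B minor.

B minor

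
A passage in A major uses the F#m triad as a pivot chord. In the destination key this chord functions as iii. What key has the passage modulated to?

The numeral iii denotes a minor triad on scale degree 3. With F# on degree 3, the tonic of the new key is D.
Degree 3 carries a minor triad in major keys, so the destination is D major.
Check: the diatonic triads of D major are D (I), Em (ii), F#m (iii), G (IV), A (V), Bm (vi), C#dim (vii°) — F#m is indeed iii.

D major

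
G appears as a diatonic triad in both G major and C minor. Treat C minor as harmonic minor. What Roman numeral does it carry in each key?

The scale of G major is G A B C D E F♯; G is degree 1, and the triad built there (G-B-D) is major, so it is I.
The scale of C minor (harmonic minor) is C D E♭ F G A♭ B; G is degree 5, and the triad built there (G-B-D) is major, so it is V.

I in G major; V in C minor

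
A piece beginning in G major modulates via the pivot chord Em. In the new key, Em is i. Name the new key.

E minor

The numeral i denotes a minor triad on scale degree 1. With E on degree 1, the tonic of the new key is E.
Degree 1 carries a minor triad in minor keys, so the destination is E minor.
Check: the diatonic triads of E minor (natural minor) are Em (i), F♯dim (ii°), G (III), Am (iv), Bm (v), C (VI), D (VII) — Em is indeed i.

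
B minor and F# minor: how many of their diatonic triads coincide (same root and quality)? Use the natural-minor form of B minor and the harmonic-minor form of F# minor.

Diatonic triads of B minor (natural minor): Bm (i), C#dim (ii°), D (III), Em (iv), F#m (v), G (VI), A (VII).
Diatonic triads of F# minor (harmonic minor): F#m (i), G#dim (ii°), Aaug (III+), Bm (iv), C# (V), D (VI), E#dim (vii°).
Matching root and quality in both lists: Bm, D, F#m.
That gives 3 common triads.

3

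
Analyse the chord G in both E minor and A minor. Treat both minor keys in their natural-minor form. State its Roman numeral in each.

III in E minor; VII in A minor

The scale of E minor (natural minor) is E F# G A B C D; G is degree 3, and the triad built there (G-B-D) is major, so it is III.
The scale of A minor (natural minor) is A B C D E F G; G is degree 7, and the triad built there (G-B-D) is major, so it is VII.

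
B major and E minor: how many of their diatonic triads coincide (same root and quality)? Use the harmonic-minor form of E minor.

1

Diatonic triads of B major: B major (I), C# minor (ii), D# minor (iii), E major (IV), F# major (V), G# minor (vi), A# diminished (vii°).
Diatonic triads of E minor (harmonic minor): E minor (i), F# diminished (ii°), G augmented (III+), A minor (iv), B major (V), C major (VI), D# diminished (vii°).
Matching root and quality in both lists: B major.
That gives 1 common triad.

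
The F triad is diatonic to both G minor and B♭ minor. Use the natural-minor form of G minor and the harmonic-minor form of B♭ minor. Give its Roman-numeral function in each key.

VII in G minor; V in B♭ minor

The scale of G minor (natural minor) is G A B♭ C D E♭ F; F is degree 7, and the triad built there (F-A-C) is major, so it is VII.
The scale of B♭ minor (harmonic minor) is B♭ C D♭ E♭ F G♭ A; F is degree 5, and the triad built there (F-A-C) is major, so it is V.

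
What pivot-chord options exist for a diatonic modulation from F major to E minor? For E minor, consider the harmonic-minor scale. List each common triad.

Triads in F major: F major (I), G minor (ii), A minor (iii), Bb major (IV), C major (V), D minor (vi), E diminished (vii°).
Triads in E minor (harmonic minor): E minor (i), F# diminished (ii°), G augmented (III+), A minor (iv), B major (V), C major (VI), D# diminished (vii°).
Shared triads with their functions: A minor (iii in F major, iv in E minor); C major (V in F major, VI in E minor).

Am, C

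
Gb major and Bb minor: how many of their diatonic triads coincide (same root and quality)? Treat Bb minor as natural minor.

4

Diatonic triads of Gb major: Gb (I), Abm (ii), Bbm (iii), Cb (IV), Db (V), Ebm (vi), Fdim (vii°).
Diatonic triads of Bb minor (natural minor): Bbm (i), Cdim (ii°), Db (III), Ebm (iv), Fm (v), Gb (VI), Ab (VII).
Matching root and quality in both lists: Gb, Bbm, Db, Ebm.
That gives 4 common triads.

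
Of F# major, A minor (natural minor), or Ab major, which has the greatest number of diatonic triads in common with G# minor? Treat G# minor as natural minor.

Triads of G# minor (natural minor): G# minor (i), A# diminished (ii°), B major (III), C# minor (iv), D# minor (v), E major (VI), F# major (VII).
F# major shares 4: G#m, B, D#m, F#.
A minor (natural minor) shares 0: none.
Ab major shares 0: none.
The most common triads (4) are shared with F# major.

F# major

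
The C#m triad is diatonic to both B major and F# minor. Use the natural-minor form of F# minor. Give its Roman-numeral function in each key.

The scale of B major is B C# D# E F# G# A#; C# is degree 2, and the triad built there (C#-E-G#) is minor, so it is ii.
The scale of F# minor (natural minor) is F# G# A B C# D E; C# is degree 5, and the triad built there (C#-E-G#) is minor, so it is v.

ii in B major; v in F# minor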